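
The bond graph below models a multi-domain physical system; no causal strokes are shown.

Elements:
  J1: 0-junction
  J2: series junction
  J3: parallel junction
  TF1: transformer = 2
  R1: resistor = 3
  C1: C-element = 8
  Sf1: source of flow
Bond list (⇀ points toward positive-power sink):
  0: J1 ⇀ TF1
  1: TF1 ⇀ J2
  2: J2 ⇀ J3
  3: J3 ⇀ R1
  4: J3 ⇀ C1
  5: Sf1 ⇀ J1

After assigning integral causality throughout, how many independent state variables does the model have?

b5 stroke→Sf1  (Sf1 fixes flow; stroke at Sf1)
b0 stroke→J1  (only one effort-in slot at J1)
b1 stroke→TF1  (through TF1, causality passes straight; one stroke at TF1)
b2 stroke→J2  (1-jn J2 has f-setter on 1)
b4 stroke→J3  (C1: C, integral causality)
b3 stroke→R1  (common-e at J3 fixed by 4)

1  (C1 all integral)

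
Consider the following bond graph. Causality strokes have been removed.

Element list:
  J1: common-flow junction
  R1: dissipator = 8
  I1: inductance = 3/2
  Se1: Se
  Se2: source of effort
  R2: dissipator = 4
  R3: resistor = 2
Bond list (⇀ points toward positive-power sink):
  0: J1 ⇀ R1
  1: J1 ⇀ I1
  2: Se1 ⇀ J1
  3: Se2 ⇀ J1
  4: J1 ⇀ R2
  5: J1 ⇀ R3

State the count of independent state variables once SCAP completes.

1  (I1 all integral)

bond 2 |J1  (source Se1 imposes e)
bond 3 |J1  (source Se2 imposes e)
bond 1 |I1  (I1 integral (f out))
bond 0 |J1  (common-f at J1 fixed by 1)
bond 4 |J1  (common-f at J1 fixed by 1)
bond 5 |J1  (common-f at J1 fixed by 1)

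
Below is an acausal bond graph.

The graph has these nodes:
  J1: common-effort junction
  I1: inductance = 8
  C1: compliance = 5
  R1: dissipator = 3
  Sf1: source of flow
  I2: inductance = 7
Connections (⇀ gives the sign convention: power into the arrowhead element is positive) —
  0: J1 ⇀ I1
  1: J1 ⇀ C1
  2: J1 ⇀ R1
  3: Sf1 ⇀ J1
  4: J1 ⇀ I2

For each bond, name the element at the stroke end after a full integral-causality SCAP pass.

β0 stroke→I1
β1 stroke→J1
β2 stroke→R1
β3 stroke→Sf1
β4 stroke→I2

β3 →Sf1  (source Sf1 imposes f)
β0 →I1  (I1: I, integral causality)
β1 →J1  (C1 integral (e out))
β2 →R1  (0-jn J1 has e-setter on 1)
β4 →I2  (common-e at J1 fixed by 1)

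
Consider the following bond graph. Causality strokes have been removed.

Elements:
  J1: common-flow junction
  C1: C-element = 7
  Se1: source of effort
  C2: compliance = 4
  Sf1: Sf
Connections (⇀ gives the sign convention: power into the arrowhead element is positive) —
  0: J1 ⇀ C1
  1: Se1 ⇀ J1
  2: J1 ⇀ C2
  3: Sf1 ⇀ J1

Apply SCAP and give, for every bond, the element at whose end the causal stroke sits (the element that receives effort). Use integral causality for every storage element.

bond 0 |J1
bond 1 |J1
bond 2 |J1
bond 3 |Sf1

#1 stroke→J1  (Se1 fixes effort; stroke away)
#3 stroke→Sf1  (source Sf1 imposes f)
#0 stroke→J1  (common-f at J1 fixed by 3)
#2 stroke→J1  (1-jn J1 has f-setter on 3)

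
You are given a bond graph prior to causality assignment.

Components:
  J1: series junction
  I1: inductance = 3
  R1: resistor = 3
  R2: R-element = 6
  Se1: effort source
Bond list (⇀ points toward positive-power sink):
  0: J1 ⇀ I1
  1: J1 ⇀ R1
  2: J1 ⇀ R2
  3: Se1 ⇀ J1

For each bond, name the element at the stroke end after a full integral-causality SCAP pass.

#0 |I1
#1 |J1
#2 |J1
#3 |J1

b3 →J1  (Se1 fixes effort; stroke away)
b0 →I1  (prefer integral on I1)
b1 →J1  (common-f at J1 fixed by 0)
b2 →J1  (J1 flow already set via bond 0)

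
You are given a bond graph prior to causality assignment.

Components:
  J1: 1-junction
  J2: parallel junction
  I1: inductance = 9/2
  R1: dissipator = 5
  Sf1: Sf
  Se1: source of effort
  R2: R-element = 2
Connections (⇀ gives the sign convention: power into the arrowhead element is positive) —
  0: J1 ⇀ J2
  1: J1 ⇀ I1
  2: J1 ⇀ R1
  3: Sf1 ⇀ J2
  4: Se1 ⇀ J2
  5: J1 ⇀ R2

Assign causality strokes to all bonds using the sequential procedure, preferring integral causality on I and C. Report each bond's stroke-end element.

b3 |Sf1  (source Sf1 imposes f)
b4 |J2  (Se1: effort source, stroke at far end)
b0 |J1  (common-e at J2 fixed by 4)
b1 |I1  (prefer integral on I1)
b2 |J1  (1-jn J1 has f-setter on 1)
b5 |J1  (J1: bond 1 brought flow, rest push out)

#0 |J1
#1 |I1
#2 |J1
#3 |Sf1
#4 |J2
#5 |J1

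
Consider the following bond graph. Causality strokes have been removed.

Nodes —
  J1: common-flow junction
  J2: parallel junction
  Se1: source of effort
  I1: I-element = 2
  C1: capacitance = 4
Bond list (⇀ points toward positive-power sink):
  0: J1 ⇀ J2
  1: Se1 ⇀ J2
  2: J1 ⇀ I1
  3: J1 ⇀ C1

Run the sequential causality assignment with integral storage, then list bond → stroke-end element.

#0 stroke at J1
#1 stroke at J2
#2 stroke at I1
#3 stroke at J1

β1 stroke→J2  (Se1: effort source, stroke at far end)
β0 stroke→J1  (0-jn J2 has e-setter on 1)
β2 stroke→I1  (I1 integral (f out))
β3 stroke→J1  (J1 flow already set via bond 2)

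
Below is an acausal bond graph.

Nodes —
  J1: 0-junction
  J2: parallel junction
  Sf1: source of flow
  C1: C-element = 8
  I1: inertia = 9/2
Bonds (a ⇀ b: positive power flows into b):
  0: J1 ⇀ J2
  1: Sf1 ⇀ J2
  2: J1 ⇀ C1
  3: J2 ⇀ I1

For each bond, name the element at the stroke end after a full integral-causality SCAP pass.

β0 →J2
β1 →Sf1
β2 →J1
β3 →I1

#1 stroke at Sf1  (Sf1 (Sf) sets flow on bond)
#2 stroke at J1  (C1: C, integral causality)
#0 stroke at J2  (0-jn J1 has e-setter on 2)
#3 stroke at I1  (0-jn J2 has e-setter on 0)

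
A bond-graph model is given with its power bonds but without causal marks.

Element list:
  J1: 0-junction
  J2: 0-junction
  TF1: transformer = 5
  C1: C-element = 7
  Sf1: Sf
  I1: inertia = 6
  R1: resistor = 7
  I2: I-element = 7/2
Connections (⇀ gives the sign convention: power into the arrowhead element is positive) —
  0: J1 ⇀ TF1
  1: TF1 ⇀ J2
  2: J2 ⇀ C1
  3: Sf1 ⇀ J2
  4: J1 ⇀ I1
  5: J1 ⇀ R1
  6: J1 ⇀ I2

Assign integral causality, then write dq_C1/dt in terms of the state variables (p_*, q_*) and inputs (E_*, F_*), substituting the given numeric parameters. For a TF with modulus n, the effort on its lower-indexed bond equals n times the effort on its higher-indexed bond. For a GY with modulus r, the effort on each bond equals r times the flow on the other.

dq_C1/dt = F_Sf1 - 5*p_I1/6 - 10*p_I2/7 - 25*q_C1/49

β3 →Sf1  (Sf1 fixes flow; stroke at Sf1)
β2 →J2  (C1 integral (e out))
β1 →TF1  (J2: bond 2 brought effort, rest push out)
β0 →J1  (TF1 one-in-one-out from 1)
β4 →I1  (common-e at J1 fixed by 0)
β5 →R1  (J1 effort already set via bond 0)
β6 →I2  (J1 effort already set via bond 0)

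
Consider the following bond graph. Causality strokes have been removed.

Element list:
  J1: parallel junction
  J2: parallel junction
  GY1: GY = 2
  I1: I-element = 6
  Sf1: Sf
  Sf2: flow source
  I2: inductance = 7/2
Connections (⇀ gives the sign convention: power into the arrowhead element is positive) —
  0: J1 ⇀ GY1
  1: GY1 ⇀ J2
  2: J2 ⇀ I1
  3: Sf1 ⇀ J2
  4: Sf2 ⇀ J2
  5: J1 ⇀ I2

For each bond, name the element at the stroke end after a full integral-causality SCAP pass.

b3 |Sf1  (source Sf1 imposes f)
b4 |Sf2  (Sf2 (Sf) sets flow on bond)
b2 |I1  (I1: I, integral causality)
b1 |J2  (only one effort-in slot at J2)
b0 |J1  (GY1 both-in/both-out from 1)
b5 |I2  (common-e at J1 fixed by 0)

bond 0 stroke at J1
bond 1 stroke at J2
bond 2 stroke at I1
bond 3 stroke at Sf1
bond 4 stroke at Sf2
bond 5 stroke at I2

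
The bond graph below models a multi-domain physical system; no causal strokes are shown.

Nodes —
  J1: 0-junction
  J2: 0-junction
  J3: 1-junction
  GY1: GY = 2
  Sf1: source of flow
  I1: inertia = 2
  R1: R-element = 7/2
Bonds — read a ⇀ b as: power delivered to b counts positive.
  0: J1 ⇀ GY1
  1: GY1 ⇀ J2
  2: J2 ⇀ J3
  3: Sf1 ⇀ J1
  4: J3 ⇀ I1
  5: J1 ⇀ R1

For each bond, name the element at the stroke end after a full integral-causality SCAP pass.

bond 3 →Sf1  (Sf1 (Sf) sets flow on bond)
bond 4 →I1  (prefer integral on I1)
bond 2 →J3  (common-f at J3 fixed by 4)
bond 1 →J2  (J2 needs exactly one e-in)
bond 0 →J1  (through GY1, causality inverts; strokes same side of GY1)
bond 5 →R1  (0-jn J1 has e-setter on 0)

#0 stroke→J1
#1 stroke→J2
#2 stroke→J3
#3 stroke→Sf1
#4 stroke→I1
#5 stroke→R1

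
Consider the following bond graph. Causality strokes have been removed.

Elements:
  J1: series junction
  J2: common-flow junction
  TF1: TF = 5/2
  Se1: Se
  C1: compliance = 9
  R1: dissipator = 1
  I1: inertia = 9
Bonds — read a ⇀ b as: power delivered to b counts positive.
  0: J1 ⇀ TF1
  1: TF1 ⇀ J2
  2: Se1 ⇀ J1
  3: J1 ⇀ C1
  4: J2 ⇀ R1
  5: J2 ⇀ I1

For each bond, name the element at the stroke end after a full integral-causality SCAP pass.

bond 2 |J1  (Se1 (Se) sets effort on bond)
bond 3 |J1  (prefer integral on C1)
bond 0 |TF1  (J1 needs exactly one f-in)
bond 1 |J2  (TF1: transformer flips bond 0)
bond 5 |I1  (I1: I, integral causality)
bond 4 |J2  (J2 flow already set via bond 5)

β0 stroke→TF1
β1 stroke→J2
β2 stroke→J1
β3 stroke→J1
β4 stroke→J2
β5 stroke→I1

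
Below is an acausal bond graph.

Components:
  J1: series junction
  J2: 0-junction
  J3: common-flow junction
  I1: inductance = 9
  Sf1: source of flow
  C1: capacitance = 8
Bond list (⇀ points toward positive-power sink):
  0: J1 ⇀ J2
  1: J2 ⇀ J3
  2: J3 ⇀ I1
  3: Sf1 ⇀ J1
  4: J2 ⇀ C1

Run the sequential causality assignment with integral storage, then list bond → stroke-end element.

bond 3 →Sf1  (Sf1: flow source, stroke at near end)
bond 0 →J1  (1-jn J1 has f-setter on 3)
bond 2 →I1  (I1 integral (f out))
bond 1 →J3  (J3 flow already set via bond 2)
bond 4 →J2  (J2: last free bond brings effort in)

bond 0 stroke→J1
bond 1 stroke→J3
bond 2 stroke→I1
bond 3 stroke→Sf1
bond 4 stroke→J2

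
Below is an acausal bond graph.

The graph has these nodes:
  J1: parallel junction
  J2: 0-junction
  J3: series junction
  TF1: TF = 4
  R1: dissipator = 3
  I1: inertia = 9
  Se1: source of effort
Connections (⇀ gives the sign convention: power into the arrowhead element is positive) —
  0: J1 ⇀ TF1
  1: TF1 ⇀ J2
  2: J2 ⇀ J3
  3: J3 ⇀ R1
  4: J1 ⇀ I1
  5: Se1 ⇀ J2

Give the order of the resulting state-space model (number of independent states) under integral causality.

1  (I1 all integral)

#5 →J2  (Se1 fixes effort; stroke away)
#1 →TF1  (J2: bond 5 brought effort, rest push out)
#2 →J3  (J2: bond 5 brought effort, rest push out)
#3 →R1  (J3 needs exactly one f-in)
#0 →J1  (TF TF1: opposite of bond 1)
#4 →I1  (J1: bond 0 brought effort, rest push out)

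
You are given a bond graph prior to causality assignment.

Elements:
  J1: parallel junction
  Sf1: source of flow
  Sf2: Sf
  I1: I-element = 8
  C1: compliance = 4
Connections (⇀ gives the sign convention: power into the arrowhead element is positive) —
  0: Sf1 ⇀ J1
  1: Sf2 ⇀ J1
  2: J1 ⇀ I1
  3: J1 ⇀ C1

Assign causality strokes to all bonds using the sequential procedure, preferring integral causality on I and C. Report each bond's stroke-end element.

bond 0 stroke→Sf1
bond 1 stroke→Sf2
bond 2 stroke→I1
bond 3 stroke→J1

bond 0 |Sf1  (Sf1: flow source, stroke at near end)
bond 1 |Sf2  (source Sf2 imposes f)
bond 2 |I1  (I1 integral (f out))
bond 3 |J1  (only one effort-in slot at J1)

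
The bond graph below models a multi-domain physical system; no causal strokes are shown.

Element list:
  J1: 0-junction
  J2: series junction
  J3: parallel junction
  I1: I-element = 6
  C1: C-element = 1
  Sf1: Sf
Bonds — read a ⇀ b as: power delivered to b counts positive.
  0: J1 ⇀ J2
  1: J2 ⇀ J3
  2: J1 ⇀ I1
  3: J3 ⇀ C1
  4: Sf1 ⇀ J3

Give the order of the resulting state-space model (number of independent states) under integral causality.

2  (C1, I1 all integral)

bond 4 stroke→Sf1  (Sf1: flow source, stroke at near end)
bond 2 stroke→I1  (I1: I, integral causality)
bond 0 stroke→J1  (only one effort-in slot at J1)
bond 1 stroke→J2  (common-f at J2 fixed by 0)
bond 3 stroke→J3  (closing 0-jn rule on J3)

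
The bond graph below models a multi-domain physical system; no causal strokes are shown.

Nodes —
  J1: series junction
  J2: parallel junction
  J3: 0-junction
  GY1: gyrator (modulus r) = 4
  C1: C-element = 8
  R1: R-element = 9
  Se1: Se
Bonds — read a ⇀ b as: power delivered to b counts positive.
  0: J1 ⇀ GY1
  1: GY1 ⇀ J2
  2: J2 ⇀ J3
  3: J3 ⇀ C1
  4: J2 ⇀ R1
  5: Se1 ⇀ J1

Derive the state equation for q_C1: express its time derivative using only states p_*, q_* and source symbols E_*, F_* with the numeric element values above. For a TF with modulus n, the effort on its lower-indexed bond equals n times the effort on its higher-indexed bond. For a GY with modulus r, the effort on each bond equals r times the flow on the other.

dq_C1/dt = E_Se1/4 - q_C1/72

b5 |J1  (Se1: effort source, stroke at far end)
b0 |GY1  (closing 1-jn rule on J1)
b1 |GY1  (GY1 both-in/both-out from 0)
b3 |J3  (C1 outputs effort q/C1)
b2 |J2  (J3 effort already set via bond 3)
b4 |R1  (common-e at J2 fixed by 2)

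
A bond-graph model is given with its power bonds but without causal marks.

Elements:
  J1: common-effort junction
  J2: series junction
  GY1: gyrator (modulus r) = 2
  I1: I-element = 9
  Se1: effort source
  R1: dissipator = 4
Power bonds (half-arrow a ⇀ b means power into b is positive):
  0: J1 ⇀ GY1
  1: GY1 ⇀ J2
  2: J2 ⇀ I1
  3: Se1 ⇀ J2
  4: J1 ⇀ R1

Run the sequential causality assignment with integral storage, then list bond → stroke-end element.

#0 |J1
#1 |J2
#2 |I1
#3 |J2
#4 |R1

#3 stroke→J2  (Se1 fixes effort; stroke away)
#2 stroke→I1  (prefer integral on I1)
#1 stroke→J2  (common-f at J2 fixed by 2)
#0 stroke→J1  (GY1: gyrator matches bond 1)
#4 stroke→R1  (J1: bond 0 brought effort, rest push out)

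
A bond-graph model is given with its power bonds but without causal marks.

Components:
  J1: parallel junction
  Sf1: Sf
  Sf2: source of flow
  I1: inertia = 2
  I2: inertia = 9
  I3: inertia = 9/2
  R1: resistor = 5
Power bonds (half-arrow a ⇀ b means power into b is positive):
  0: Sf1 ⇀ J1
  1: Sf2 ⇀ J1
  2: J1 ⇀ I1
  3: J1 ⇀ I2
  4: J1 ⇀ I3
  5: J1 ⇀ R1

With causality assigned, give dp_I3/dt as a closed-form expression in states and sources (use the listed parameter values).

b0 |Sf1  (source Sf1 imposes f)
b1 |Sf2  (source Sf2 imposes f)
b2 |I1  (I1: I, integral causality)
b3 |I2  (I2 outputs flow p/I2)
b4 |I3  (I3 outputs flow p/I3)
b5 |J1  (only one effort-in slot at J1)

dp_I3/dt = 5*F_Sf1 + 5*F_Sf2 - 5*p_I1/2 - 5*p_I2/9 - 10*p_I3/9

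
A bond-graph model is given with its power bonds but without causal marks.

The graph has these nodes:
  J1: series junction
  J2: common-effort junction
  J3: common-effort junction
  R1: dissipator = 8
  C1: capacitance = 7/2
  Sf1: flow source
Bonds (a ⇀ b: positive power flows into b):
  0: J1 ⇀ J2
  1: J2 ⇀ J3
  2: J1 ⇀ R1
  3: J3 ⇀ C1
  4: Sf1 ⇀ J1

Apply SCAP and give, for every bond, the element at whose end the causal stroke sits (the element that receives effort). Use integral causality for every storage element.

#4 |Sf1  (Sf1 fixes flow; stroke at Sf1)
#0 |J1  (1-jn J1 has f-setter on 4)
#2 |J1  (J1: bond 4 brought flow, rest push out)
#1 |J2  (J2: last free bond brings effort in)
#3 |J3  (closing 0-jn rule on J3)

bond 0 stroke at J1
bond 1 stroke at J2
bond 2 stroke at J1
bond 3 stroke at J3
bond 4 stroke at Sf1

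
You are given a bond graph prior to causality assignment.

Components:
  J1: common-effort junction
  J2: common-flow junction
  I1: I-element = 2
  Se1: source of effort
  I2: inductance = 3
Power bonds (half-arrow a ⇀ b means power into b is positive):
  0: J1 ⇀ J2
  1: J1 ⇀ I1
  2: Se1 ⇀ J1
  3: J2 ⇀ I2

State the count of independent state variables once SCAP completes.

b2 stroke at J1  (Se1: effort source, stroke at far end)
b0 stroke at J2  (common-e at J1 fixed by 2)
b1 stroke at I1  (0-jn J1 has e-setter on 2)
b3 stroke at I2  (only one flow-in slot at J2)

2  (I1, I2 all integral)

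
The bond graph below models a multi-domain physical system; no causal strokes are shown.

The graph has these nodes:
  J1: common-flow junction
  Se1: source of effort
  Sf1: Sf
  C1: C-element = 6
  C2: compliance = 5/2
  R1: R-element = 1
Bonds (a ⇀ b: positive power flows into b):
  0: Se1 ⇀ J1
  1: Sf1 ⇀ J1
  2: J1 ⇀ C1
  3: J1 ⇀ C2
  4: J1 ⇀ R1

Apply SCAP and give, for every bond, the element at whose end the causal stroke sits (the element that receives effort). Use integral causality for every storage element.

b0 stroke at J1  (Se1 fixes effort; stroke away)
b1 stroke at Sf1  (Sf1: flow source, stroke at near end)
b2 stroke at J1  (J1 flow already set via bond 1)
b3 stroke at J1  (J1: bond 1 brought flow, rest push out)
b4 stroke at J1  (J1 flow already set via bond 1)

b0 stroke→J1
b1 stroke→Sf1
b2 stroke→J1
b3 stroke→J1
b4 stroke→J1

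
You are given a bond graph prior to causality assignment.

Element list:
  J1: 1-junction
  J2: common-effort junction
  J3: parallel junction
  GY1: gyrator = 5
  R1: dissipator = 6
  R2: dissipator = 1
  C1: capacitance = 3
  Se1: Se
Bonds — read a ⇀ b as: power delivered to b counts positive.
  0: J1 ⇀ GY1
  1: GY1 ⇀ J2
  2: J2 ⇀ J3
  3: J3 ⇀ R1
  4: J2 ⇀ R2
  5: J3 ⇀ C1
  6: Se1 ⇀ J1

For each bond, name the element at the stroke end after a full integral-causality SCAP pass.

b6 |J1  (source Se1 imposes e)
b0 |GY1  (only one flow-in slot at J1)
b1 |GY1  (GY1 both-in/both-out from 0)
b5 |J3  (prefer integral on C1)
b2 |J2  (0-jn J3 has e-setter on 5)
b3 |R1  (0-jn J3 has e-setter on 5)
b4 |R2  (common-e at J2 fixed by 2)

b0 stroke→GY1
b1 stroke→GY1
b2 stroke→J2
b3 stroke→R1
b4 stroke→R2
b5 stroke→J3
b6 stroke→J1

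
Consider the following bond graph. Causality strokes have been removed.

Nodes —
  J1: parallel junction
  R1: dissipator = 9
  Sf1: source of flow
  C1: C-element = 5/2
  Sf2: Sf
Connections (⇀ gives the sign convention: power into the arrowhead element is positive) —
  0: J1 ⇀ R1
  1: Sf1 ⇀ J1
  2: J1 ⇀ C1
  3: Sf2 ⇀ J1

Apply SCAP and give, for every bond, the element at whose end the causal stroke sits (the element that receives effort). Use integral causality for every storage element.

#0 →R1
#1 →Sf1
#2 →J1
#3 →Sf2

β1 |Sf1  (Sf1 fixes flow; stroke at Sf1)
β3 |Sf2  (source Sf2 imposes f)
β2 |J1  (prefer integral on C1)
β0 |R1  (0-jn J1 has e-setter on 2)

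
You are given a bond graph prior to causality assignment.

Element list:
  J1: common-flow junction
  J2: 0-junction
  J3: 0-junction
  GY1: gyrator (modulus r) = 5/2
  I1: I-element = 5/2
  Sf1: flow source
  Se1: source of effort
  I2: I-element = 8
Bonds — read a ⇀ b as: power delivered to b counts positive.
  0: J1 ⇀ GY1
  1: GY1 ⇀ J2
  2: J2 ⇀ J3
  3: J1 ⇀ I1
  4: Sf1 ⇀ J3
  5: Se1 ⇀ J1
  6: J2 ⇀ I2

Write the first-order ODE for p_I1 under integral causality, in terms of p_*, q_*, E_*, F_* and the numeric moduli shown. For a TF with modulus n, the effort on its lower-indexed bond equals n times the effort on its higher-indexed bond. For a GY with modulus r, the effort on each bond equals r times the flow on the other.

bond 4 stroke→Sf1  (source Sf1 imposes f)
bond 5 stroke→J1  (source Se1 imposes e)
bond 2 stroke→J3  (only one effort-in slot at J3)
bond 3 stroke→I1  (prefer integral on I1)
bond 0 stroke→J1  (J1: bond 3 brought flow, rest push out)
bond 1 stroke→J2  (GY GY1: same side as bond 0)
bond 6 stroke→I2  (J2: bond 1 brought effort, rest push out)

dp_I1/dt = E_Se1 + 5*F_Sf1/2 - 5*p_I2/16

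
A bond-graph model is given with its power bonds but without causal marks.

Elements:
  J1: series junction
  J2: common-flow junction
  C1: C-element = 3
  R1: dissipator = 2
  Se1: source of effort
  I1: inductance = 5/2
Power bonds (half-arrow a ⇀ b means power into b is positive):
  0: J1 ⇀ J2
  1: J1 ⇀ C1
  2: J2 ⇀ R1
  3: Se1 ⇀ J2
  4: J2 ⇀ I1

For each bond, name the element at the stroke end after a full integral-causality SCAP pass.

b3 stroke→J2  (Se1 fixes effort; stroke away)
b1 stroke→J1  (C1 integral (e out))
b0 stroke→J2  (J1 needs exactly one f-in)
b4 stroke→I1  (I1 integral (f out))
b2 stroke→J2  (J2 flow already set via bond 4)

bond 0 |J2
bond 1 |J1
bond 2 |J2
bond 3 |J2
bond 4 |I1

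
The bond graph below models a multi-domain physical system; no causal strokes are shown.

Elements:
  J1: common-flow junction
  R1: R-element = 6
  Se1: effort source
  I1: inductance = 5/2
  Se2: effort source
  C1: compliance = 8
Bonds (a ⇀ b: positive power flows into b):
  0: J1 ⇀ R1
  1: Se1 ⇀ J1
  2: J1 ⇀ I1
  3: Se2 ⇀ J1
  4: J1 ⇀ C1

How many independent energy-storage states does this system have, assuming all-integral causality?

#1 stroke at J1  (Se1 (Se) sets effort on bond)
#3 stroke at J1  (Se2 (Se) sets effort on bond)
#2 stroke at I1  (prefer integral on I1)
#0 stroke at J1  (common-f at J1 fixed by 2)
#4 stroke at J1  (1-jn J1 has f-setter on 2)

2  (C1, I1 all integral)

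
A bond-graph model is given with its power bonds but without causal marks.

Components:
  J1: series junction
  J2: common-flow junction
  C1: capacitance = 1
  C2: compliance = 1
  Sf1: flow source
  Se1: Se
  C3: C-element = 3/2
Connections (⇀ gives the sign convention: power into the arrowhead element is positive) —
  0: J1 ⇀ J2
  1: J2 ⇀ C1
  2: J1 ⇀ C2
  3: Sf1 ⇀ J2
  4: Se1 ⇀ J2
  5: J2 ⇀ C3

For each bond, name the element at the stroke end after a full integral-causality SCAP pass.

b0 →J2
b1 →J2
b2 →J1
b3 →Sf1
b4 →J2
b5 →J2

bond 3 →Sf1  (source Sf1 imposes f)
bond 4 →J2  (source Se1 imposes e)
bond 0 →J2  (1-jn J2 has f-setter on 3)
bond 1 →J2  (1-jn J2 has f-setter on 3)
bond 5 →J2  (common-f at J2 fixed by 3)
bond 2 →J1  (J1 flow already set via bond 0)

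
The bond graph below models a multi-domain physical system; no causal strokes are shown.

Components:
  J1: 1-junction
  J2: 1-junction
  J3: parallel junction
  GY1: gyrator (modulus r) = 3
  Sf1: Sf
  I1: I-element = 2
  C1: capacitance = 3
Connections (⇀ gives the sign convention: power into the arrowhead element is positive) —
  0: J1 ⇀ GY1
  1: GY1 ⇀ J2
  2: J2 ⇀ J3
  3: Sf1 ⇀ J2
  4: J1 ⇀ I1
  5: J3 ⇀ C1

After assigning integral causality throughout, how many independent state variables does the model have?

2  (C1, I1 all integral)

#3 stroke→Sf1  (Sf1 fixes flow; stroke at Sf1)
#1 stroke→J2  (J2: bond 3 brought flow, rest push out)
#2 stroke→J2  (1-jn J2 has f-setter on 3)
#5 stroke→J3  (closing 0-jn rule on J3)
#0 stroke→J1  (GY GY1: same side as bond 1)
#4 stroke→I1  (only one flow-in slot at J1)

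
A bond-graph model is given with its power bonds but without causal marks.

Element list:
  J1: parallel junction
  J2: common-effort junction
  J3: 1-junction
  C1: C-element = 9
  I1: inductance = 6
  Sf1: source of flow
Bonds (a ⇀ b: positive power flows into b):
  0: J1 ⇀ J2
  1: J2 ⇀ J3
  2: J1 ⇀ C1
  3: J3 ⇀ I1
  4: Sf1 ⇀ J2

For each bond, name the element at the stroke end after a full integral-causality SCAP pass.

#4 stroke at Sf1  (Sf1 (Sf) sets flow on bond)
#2 stroke at J1  (C1: C, integral causality)
#0 stroke at J2  (common-e at J1 fixed by 2)
#1 stroke at J3  (0-jn J2 has e-setter on 0)
#3 stroke at I1  (J3 needs exactly one f-in)

b0 stroke at J2
b1 stroke at J3
b2 stroke at J1
b3 stroke at I1
b4 stroke at Sf1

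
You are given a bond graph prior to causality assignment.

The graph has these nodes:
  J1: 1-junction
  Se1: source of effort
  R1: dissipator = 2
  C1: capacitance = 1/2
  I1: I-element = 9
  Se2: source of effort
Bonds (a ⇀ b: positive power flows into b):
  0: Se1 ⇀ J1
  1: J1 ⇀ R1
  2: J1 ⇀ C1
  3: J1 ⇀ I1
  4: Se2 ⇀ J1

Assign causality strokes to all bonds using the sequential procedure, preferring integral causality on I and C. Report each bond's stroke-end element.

β0 |J1
β1 |J1
β2 |J1
β3 |I1
β4 |J1

#0 →J1  (Se1 (Se) sets effort on bond)
#4 →J1  (source Se2 imposes e)
#2 →J1  (prefer integral on C1)
#3 →I1  (I1 integral (f out))
#1 →J1  (J1 flow already set via bond 3)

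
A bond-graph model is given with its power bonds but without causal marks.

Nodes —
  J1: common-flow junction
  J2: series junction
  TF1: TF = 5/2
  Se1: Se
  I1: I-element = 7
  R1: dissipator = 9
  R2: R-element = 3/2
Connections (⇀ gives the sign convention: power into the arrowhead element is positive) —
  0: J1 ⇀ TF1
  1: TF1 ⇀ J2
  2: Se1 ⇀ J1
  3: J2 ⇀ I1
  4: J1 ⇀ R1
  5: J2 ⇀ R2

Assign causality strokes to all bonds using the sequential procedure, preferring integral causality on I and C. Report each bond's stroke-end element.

bond 2 →J1  (source Se1 imposes e)
bond 3 →I1  (prefer integral on I1)
bond 1 →J2  (common-f at J2 fixed by 3)
bond 5 →J2  (1-jn J2 has f-setter on 3)
bond 0 →TF1  (TF1: transformer flips bond 1)
bond 4 →J1  (J1: bond 0 brought flow, rest push out)

#0 |TF1
#1 |J2
#2 |J1
#3 |I1
#4 |J1
#5 |J2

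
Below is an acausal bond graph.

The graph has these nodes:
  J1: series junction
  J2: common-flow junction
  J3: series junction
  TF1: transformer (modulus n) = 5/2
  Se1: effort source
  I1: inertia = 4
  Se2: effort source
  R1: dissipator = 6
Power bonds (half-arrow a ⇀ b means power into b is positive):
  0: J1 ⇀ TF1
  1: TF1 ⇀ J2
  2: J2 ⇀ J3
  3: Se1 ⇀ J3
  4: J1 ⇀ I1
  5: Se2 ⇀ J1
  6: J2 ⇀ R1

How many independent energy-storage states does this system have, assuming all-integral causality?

bond 3 |J3  (Se1: effort source, stroke at far end)
bond 5 |J1  (Se2: effort source, stroke at far end)
bond 2 |J2  (J3: last free bond brings flow in)
bond 4 |I1  (I1: I, integral causality)
bond 0 |J1  (J1: bond 4 brought flow, rest push out)
bond 1 |TF1  (TF1 one-in-one-out from 0)
bond 6 |J2  (J2 flow already set via bond 1)

1  (I1 all integral)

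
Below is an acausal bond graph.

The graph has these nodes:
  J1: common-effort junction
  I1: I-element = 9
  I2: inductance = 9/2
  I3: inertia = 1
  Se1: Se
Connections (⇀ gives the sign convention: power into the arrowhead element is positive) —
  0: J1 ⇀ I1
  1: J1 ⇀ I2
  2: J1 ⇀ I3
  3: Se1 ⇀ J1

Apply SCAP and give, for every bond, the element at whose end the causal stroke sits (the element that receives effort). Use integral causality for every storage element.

β3 |J1  (Se1: effort source, stroke at far end)
β0 |I1  (J1 effort already set via bond 3)
β1 |I2  (J1: bond 3 brought effort, rest push out)
β2 |I3  (J1 effort already set via bond 3)

b0 stroke at I1
b1 stroke at I2
b2 stroke at I3
b3 stroke at J1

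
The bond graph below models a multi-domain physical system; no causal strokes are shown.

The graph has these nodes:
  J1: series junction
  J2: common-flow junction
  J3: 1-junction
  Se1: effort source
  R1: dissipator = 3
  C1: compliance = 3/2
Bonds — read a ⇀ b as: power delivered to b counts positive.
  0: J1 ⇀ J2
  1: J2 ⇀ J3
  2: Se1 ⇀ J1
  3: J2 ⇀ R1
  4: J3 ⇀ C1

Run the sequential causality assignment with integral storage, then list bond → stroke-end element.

β2 |J1  (Se1: effort source, stroke at far end)
β0 |J2  (J1: last free bond brings flow in)
β4 |J3  (C1: C, integral causality)
β1 |J2  (J3 needs exactly one f-in)
β3 |R1  (J2 needs exactly one f-in)

β0 →J2
β1 →J2
β2 →J1
β3 →R1
β4 →J3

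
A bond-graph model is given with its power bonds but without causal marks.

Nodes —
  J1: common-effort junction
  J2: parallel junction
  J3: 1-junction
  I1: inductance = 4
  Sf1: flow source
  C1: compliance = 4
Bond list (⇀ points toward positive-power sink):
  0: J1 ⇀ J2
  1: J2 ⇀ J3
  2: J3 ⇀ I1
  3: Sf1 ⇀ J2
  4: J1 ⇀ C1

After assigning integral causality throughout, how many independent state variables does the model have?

bond 3 stroke→Sf1  (source Sf1 imposes f)
bond 2 stroke→I1  (I1 outputs flow p/I1)
bond 1 stroke→J3  (common-f at J3 fixed by 2)
bond 0 stroke→J2  (closing 0-jn rule on J2)
bond 4 stroke→J1  (only one effort-in slot at J1)

2  (C1, I1 all integral)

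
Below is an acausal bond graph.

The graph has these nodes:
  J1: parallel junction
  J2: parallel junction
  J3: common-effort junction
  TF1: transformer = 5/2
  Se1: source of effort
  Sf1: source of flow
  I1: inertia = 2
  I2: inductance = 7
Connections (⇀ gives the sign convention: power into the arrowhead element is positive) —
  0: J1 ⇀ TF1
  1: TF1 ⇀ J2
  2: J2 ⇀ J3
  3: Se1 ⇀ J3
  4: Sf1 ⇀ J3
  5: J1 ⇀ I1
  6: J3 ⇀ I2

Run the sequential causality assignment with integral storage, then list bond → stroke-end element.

β0 →J1
β1 →TF1
β2 →J2
β3 →J3
β4 →Sf1
β5 →I1
β6 →I2

#3 stroke→J3  (Se1 fixes effort; stroke away)
#4 stroke→Sf1  (Sf1: flow source, stroke at near end)
#2 stroke→J2  (J3 effort already set via bond 3)
#6 stroke→I2  (0-jn J3 has e-setter on 3)
#1 stroke→TF1  (common-e at J2 fixed by 2)
#0 stroke→J1  (TF TF1: opposite of bond 1)
#5 stroke→I1  (common-e at J1 fixed by 0)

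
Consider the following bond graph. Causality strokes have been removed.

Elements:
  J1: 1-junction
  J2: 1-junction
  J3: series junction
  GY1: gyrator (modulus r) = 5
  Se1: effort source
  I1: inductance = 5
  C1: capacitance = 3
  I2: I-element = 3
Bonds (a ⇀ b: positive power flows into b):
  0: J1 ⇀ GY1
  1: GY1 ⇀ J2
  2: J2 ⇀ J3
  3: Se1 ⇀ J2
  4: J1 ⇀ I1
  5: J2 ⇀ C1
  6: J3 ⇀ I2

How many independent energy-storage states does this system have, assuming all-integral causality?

3  (C1, I1, I2 all integral)

b3 stroke→J2  (Se1 (Se) sets effort on bond)
b4 stroke→I1  (I1: I, integral causality)
b0 stroke→J1  (common-f at J1 fixed by 4)
b1 stroke→J2  (through GY1, causality inverts; strokes same side of GY1)
b5 stroke→J2  (C1 outputs effort q/C1)
b2 stroke→J3  (J2: last free bond brings flow in)
b6 stroke→I2  (only one flow-in slot at J3)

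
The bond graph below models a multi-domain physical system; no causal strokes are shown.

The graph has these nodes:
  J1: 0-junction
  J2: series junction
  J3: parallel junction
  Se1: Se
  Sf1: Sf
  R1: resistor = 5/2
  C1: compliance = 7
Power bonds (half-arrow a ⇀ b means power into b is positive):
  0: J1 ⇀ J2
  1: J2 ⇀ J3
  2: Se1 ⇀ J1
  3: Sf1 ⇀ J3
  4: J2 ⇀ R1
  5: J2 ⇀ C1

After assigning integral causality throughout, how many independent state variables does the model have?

bond 2 stroke at J1  (source Se1 imposes e)
bond 3 stroke at Sf1  (Sf1: flow source, stroke at near end)
bond 0 stroke at J2  (0-jn J1 has e-setter on 2)
bond 1 stroke at J3  (only one effort-in slot at J3)
bond 4 stroke at J2  (J2: bond 1 brought flow, rest push out)
bond 5 stroke at J2  (J2: bond 1 brought flow, rest push out)

1  (C1 all integral)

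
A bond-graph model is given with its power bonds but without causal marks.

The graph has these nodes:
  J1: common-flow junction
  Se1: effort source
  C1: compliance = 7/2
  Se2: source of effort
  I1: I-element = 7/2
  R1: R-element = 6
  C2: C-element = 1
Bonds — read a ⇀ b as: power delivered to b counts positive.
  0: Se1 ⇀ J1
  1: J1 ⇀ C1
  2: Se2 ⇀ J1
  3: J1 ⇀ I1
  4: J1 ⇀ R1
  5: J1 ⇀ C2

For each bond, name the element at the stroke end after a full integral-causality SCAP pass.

β0 stroke at J1
β1 stroke at J1
β2 stroke at J1
β3 stroke at I1
β4 stroke at J1
β5 stroke at J1

bond 0 →J1  (source Se1 imposes e)
bond 2 →J1  (Se2 fixes effort; stroke away)
bond 1 →J1  (C1: C, integral causality)
bond 3 →I1  (I1: I, integral causality)
bond 4 →J1  (1-jn J1 has f-setter on 3)
bond 5 →J1  (common-f at J1 fixed by 3)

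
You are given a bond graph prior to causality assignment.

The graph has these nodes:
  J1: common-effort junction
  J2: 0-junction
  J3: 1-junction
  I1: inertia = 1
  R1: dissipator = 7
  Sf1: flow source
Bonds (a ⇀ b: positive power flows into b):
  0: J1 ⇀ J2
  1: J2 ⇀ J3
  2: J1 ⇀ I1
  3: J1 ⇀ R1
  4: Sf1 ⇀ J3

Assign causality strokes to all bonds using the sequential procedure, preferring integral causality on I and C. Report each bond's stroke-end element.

#4 stroke at Sf1  (Sf1 (Sf) sets flow on bond)
#1 stroke at J3  (1-jn J3 has f-setter on 4)
#0 stroke at J2  (J2 needs exactly one e-in)
#2 stroke at I1  (I1: I, integral causality)
#3 stroke at J1  (J1 needs exactly one e-in)

b0 stroke at J2
b1 stroke at J3
b2 stroke at I1
b3 stroke at J1
b4 stroke at Sf1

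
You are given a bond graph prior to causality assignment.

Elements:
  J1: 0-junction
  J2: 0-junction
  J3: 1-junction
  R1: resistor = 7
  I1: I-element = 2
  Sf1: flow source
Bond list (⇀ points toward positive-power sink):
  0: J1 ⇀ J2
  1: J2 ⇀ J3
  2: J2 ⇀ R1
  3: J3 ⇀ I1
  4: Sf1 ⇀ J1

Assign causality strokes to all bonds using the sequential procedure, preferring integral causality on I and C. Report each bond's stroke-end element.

b0 |J1
b1 |J3
b2 |J2
b3 |I1
b4 |Sf1

b4 →Sf1  (Sf1 (Sf) sets flow on bond)
b0 →J1  (J1 needs exactly one e-in)
b3 →I1  (prefer integral on I1)
b1 →J3  (J3 flow already set via bond 3)
b2 →J2  (J2: last free bond brings effort in)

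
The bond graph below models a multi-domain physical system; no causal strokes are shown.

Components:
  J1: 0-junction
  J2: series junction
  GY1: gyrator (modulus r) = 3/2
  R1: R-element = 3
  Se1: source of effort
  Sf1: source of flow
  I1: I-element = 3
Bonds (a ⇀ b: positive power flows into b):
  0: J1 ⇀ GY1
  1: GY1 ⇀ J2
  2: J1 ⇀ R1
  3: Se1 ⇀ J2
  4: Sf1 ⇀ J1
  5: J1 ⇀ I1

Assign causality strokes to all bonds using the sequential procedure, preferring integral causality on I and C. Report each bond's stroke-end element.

b0 →GY1
b1 →GY1
b2 →J1
b3 →J2
b4 →Sf1
b5 →I1

bond 3 stroke at J2  (Se1: effort source, stroke at far end)
bond 4 stroke at Sf1  (Sf1: flow source, stroke at near end)
bond 1 stroke at GY1  (only one flow-in slot at J2)
bond 0 stroke at GY1  (GY1: gyrator matches bond 1)
bond 5 stroke at I1  (I1 integral (f out))
bond 2 stroke at J1  (J1: last free bond brings effort in)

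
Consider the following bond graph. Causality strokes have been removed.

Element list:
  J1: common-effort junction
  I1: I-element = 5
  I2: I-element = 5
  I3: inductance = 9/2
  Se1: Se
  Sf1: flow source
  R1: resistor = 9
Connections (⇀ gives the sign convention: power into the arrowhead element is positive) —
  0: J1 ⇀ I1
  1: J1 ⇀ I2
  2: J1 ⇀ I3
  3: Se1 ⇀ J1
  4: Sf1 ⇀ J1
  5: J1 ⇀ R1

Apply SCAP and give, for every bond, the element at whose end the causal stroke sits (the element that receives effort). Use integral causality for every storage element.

bond 3 stroke→J1  (Se1: effort source, stroke at far end)
bond 4 stroke→Sf1  (Sf1: flow source, stroke at near end)
bond 0 stroke→I1  (common-e at J1 fixed by 3)
bond 1 stroke→I2  (J1 effort already set via bond 3)
bond 2 stroke→I3  (J1: bond 3 brought effort, rest push out)
bond 5 stroke→R1  (J1: bond 3 brought effort, rest push out)

#0 stroke→I1
#1 stroke→I2
#2 stroke→I3
#3 stroke→J1
#4 stroke→Sf1
#5 stroke→R1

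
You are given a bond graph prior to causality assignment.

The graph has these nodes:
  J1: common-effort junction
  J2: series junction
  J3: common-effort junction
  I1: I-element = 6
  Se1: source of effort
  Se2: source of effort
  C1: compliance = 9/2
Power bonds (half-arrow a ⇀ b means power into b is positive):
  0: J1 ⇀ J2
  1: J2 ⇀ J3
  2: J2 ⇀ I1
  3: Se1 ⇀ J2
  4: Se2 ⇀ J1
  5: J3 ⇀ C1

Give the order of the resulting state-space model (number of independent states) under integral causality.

b3 →J2  (Se1: effort source, stroke at far end)
b4 →J1  (Se2: effort source, stroke at far end)
b0 →J2  (0-jn J1 has e-setter on 4)
b2 →I1  (I1 outputs flow p/I1)
b1 →J2  (J2: bond 2 brought flow, rest push out)
b5 →J3  (only one effort-in slot at J3)

2  (C1, I1 all integral)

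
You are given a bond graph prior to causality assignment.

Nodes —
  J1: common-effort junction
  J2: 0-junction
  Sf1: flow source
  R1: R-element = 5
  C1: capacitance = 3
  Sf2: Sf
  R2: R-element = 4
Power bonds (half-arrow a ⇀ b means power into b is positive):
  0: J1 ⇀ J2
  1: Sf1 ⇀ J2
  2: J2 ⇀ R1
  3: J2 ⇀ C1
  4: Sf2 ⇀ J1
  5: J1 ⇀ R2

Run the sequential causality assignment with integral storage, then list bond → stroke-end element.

bond 1 stroke→Sf1  (Sf1: flow source, stroke at near end)
bond 4 stroke→Sf2  (Sf2 (Sf) sets flow on bond)
bond 3 stroke→J2  (C1 outputs effort q/C1)
bond 0 stroke→J1  (J2 effort already set via bond 3)
bond 2 stroke→R1  (common-e at J2 fixed by 3)
bond 5 stroke→R2  (0-jn J1 has e-setter on 0)

b0 |J1
b1 |Sf1
b2 |R1
b3 |J2
b4 |Sf2
b5 |R2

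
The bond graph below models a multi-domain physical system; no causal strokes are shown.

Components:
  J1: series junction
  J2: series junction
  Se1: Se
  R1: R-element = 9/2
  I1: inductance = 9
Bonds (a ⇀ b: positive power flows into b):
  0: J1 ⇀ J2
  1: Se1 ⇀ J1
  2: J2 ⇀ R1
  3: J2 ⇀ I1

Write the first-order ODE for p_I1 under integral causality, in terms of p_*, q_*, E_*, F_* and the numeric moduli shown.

dp_I1/dt = E_Se1 - p_I1/2

bond 1 stroke→J1  (Se1 fixes effort; stroke away)
bond 0 stroke→J2  (closing 1-jn rule on J1)
bond 3 stroke→I1  (prefer integral on I1)
bond 2 stroke→J2  (1-jn J2 has f-setter on 3)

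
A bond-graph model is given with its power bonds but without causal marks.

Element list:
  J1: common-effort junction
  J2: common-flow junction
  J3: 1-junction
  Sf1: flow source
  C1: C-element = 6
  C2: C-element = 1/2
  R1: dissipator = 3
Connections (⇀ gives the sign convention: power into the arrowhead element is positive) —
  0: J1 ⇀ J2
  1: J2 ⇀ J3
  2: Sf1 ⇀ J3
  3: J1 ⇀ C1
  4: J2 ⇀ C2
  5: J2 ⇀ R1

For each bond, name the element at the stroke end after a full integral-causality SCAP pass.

#2 stroke at Sf1  (Sf1 fixes flow; stroke at Sf1)
#1 stroke at J3  (J3 flow already set via bond 2)
#0 stroke at J2  (J2: bond 1 brought flow, rest push out)
#4 stroke at J2  (J2 flow already set via bond 1)
#5 stroke at J2  (J2 flow already set via bond 1)
#3 stroke at J1  (only one effort-in slot at J1)

#0 |J2
#1 |J3
#2 |Sf1
#3 |J1
#4 |J2
#5 |J2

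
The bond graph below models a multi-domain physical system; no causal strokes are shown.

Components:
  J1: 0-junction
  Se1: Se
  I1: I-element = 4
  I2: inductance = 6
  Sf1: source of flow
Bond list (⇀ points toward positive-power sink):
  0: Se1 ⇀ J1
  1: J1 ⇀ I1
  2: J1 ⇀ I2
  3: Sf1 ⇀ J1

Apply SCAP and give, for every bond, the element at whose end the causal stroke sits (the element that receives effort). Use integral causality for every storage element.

β0 stroke→J1
β1 stroke→I1
β2 stroke→I2
β3 stroke→Sf1

b0 →J1  (Se1: effort source, stroke at far end)
b3 →Sf1  (Sf1: flow source, stroke at near end)
b1 →I1  (J1: bond 0 brought effort, rest push out)
b2 →I2  (J1: bond 0 brought effort, rest push out)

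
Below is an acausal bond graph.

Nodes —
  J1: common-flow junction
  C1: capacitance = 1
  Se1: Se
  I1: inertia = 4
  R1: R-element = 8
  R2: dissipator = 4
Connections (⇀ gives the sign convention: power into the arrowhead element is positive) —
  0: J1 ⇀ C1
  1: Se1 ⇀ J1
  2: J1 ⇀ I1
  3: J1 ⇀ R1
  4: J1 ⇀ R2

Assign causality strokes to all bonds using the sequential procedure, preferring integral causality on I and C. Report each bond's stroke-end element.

#1 stroke at J1  (source Se1 imposes e)
#0 stroke at J1  (C1 outputs effort q/C1)
#2 stroke at I1  (I1 integral (f out))
#3 stroke at J1  (common-f at J1 fixed by 2)
#4 stroke at J1  (common-f at J1 fixed by 2)

b0 |J1
b1 |J1
b2 |I1
b3 |J1
b4 |J1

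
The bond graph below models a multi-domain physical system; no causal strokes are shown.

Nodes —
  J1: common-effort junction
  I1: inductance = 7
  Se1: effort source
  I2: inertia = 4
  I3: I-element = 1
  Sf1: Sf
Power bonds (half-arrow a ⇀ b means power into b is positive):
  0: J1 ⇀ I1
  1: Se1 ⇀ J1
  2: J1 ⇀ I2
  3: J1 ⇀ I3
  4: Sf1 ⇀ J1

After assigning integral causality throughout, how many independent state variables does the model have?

β1 stroke→J1  (source Se1 imposes e)
β4 stroke→Sf1  (Sf1 fixes flow; stroke at Sf1)
β0 stroke→I1  (J1: bond 1 brought effort, rest push out)
β2 stroke→I2  (common-e at J1 fixed by 1)
β3 stroke→I3  (0-jn J1 has e-setter on 1)

3  (I1, I2, I3 all integral)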